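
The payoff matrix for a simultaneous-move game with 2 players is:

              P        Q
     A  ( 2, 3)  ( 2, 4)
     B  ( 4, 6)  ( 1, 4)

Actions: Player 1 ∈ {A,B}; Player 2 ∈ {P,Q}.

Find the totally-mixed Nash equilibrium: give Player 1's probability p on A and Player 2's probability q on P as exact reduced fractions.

P1 indiff ⇒ q·2+(1-q)·2 = q·4+(1-q)·1 ⇒ q(-2) = (1-q)(-1) ⇒ q = 1/3
P2 indiff ⇒ p·3+(1-p)·6 = p·4+(1-p)·4 ⇒ p(-1) = (1-p)(-2) ⇒ p = 2/3

(p,q) = (2/3, 1/3)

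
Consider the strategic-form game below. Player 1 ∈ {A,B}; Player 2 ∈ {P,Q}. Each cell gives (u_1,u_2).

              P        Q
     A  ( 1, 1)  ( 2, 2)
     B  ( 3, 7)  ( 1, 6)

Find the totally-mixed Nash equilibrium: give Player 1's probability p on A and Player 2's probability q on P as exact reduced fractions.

P1 indiff ⇒ q·1+(1-q)·2 = q·3+(1-q)·1 ⇒ q(-2) = (1-q)(-1) ⇒ q = 1/3
P2 indiff ⇒ p·1+(1-p)·7 = p·2+(1-p)·6 ⇒ p(-1) = (1-p)(-1) ⇒ p = 1/2

(p,q) = (1/2, 1/3)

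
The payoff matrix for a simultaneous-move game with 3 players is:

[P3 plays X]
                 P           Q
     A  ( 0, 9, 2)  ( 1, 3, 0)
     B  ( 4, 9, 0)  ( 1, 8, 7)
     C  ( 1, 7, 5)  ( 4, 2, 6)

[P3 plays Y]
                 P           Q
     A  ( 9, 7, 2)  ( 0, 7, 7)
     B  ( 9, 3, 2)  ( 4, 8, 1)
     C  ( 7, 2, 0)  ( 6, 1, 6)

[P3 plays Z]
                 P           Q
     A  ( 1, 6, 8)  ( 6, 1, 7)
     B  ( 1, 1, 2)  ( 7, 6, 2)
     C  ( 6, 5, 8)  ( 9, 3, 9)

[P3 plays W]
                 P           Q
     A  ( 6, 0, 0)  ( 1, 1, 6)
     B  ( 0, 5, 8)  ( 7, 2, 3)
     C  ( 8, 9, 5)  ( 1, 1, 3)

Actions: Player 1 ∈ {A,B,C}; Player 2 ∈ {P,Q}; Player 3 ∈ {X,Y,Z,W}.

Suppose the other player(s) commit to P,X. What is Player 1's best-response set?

u_1(A vs P,X) = 0
u_1(B vs P,X) = 4
u_1(C vs P,X) = 1
max payoff 4 at {B}

argmax u_1 = {B}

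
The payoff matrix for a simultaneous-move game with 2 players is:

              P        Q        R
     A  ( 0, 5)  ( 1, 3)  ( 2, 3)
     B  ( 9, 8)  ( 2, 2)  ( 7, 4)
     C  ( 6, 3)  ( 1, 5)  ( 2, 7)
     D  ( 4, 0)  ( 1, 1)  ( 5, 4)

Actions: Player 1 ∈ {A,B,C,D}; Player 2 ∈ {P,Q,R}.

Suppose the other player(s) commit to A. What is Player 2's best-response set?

P2 best: {P}

u_2(P vs A) = 5
u_2(Q vs A) = 3
u_2(R vs A) = 3
max payoff 5 at {P}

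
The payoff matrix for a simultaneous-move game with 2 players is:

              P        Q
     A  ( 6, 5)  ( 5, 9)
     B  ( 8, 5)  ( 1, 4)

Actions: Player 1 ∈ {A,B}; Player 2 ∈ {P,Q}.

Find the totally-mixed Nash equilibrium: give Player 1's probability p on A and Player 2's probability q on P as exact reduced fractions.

p=1/5, q=2/3

P1 indiff ⇒ q·6+(1-q)·5 = q·8+(1-q)·1 ⇒ q(-2) = (1-q)(-4) ⇒ q = 2/3
P2 indiff ⇒ p·5+(1-p)·5 = p·9+(1-p)·4 ⇒ p(-4) = (1-p)(-1) ⇒ p = 1/5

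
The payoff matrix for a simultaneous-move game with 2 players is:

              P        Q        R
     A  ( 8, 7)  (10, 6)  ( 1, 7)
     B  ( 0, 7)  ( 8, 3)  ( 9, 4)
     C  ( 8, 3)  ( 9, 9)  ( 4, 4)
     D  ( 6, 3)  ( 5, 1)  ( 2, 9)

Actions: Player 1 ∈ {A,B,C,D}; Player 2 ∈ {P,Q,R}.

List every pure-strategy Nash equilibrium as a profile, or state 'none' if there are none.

(A,P): NE
(A,Q): not NE [P2→R gives 7>6]
(A,R): not NE [P1→B gives 9>1]
(B,P): not NE [P1→C gives 8>0]
(B,Q): not NE [P1→A gives 10>8; P2→P gives 7>3]
(B,R): not NE [P2→P gives 7>4]
(C,P): not NE [P2→Q gives 9>3]
(C,Q): not NE [P1→A gives 10>9]
(C,R): not NE [P1→B gives 9>4; P2→Q gives 9>4]
(D,P): not NE [P1→C gives 8>6; P2→R gives 9>3]
(D,Q): not NE [P1→A gives 10>5; P2→R gives 9>1]
(D,R): not NE [P1→B gives 9>2]

Nash profiles: (A,P)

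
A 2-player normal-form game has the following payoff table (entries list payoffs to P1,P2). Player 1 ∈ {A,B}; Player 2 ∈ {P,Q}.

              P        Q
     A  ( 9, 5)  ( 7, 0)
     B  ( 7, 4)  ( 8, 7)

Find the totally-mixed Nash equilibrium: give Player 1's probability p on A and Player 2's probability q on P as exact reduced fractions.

p=3/8, q=1/3

P1 indiff ⇒ q·9+(1-q)·7 = q·7+(1-q)·8 ⇒ q(2) = (1-q)(1) ⇒ q = 1/3
P2 indiff ⇒ p·5+(1-p)·4 = p·0+(1-p)·7 ⇒ p(5) = (1-p)(3) ⇒ p = 3/8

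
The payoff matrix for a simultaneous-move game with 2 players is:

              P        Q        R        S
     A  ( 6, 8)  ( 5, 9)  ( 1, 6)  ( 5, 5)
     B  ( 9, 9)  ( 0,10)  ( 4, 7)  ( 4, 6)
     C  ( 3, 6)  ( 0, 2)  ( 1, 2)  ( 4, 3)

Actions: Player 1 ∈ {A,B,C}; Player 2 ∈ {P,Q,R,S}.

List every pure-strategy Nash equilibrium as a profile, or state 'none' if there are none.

Nash profiles: (A,Q)

(A,P): not NE [P1→B gives 9>6; P2→Q gives 9>8]
(A,Q): NE
(A,R): not NE [P1→B gives 4>1; P2→Q gives 9>6]
(A,S): not NE [P2→Q gives 9>5]
(B,P): not NE [P2→Q gives 10>9]
(B,Q): not NE [P1→A gives 5>0]
(B,R): not NE [P2→Q gives 10>7]
(B,S): not NE [P1→A gives 5>4; P2→Q gives 10>6]
(C,P): not NE [P1→B gives 9>3]
(C,Q): not NE [P1→A gives 5>0; P2→P gives 6>2]
(C,R): not NE [P1→B gives 4>1; P2→P gives 6>2]
(C,S): not NE [P1→A gives 5>4; P2→P gives 6>3]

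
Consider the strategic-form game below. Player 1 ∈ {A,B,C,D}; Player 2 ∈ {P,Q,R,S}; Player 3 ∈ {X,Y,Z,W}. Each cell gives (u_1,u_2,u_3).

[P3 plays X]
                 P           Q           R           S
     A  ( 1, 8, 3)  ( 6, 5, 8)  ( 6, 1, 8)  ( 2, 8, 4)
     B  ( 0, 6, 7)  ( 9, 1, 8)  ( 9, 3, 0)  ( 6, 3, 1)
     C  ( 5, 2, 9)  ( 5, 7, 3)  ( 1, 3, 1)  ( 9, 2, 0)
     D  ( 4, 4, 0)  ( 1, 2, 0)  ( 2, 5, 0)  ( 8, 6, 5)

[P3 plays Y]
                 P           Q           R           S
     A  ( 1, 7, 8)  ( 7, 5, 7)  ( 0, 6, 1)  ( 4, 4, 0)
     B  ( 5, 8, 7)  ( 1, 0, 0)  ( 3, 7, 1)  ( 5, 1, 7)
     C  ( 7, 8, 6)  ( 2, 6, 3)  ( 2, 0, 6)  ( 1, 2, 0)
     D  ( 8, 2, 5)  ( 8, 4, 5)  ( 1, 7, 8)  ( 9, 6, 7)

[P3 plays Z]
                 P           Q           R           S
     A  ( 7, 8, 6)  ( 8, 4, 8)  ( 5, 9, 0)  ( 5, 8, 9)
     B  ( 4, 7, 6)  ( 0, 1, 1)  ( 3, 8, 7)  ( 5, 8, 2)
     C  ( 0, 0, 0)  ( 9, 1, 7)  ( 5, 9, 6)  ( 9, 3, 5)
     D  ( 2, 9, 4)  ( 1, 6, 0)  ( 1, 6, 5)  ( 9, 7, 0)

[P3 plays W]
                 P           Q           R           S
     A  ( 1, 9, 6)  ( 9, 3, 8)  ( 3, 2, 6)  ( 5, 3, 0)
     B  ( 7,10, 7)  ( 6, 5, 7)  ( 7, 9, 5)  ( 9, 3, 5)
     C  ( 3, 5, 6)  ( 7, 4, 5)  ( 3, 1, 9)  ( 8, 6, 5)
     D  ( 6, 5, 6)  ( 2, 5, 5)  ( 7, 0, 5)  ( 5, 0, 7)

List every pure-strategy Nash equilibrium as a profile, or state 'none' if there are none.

PSNE = {(B,P,W)}

(A,P,X): not NE [P1→C gives 5>1; P3→Y gives 8>3]
(A,P,Y): not NE [P1→D gives 8>1]
(A,P,Z): not NE [P2→R gives 9>8; P3→Y gives 8>6]
(A,P,W): not NE [P1→B gives 7>1; P3→Y gives 8>6]
(A,Q,X): not NE [P1→B gives 9>6; P2→S gives 8>5]
(A,Q,Y): not NE [P1→D gives 8>7; P2→P gives 7>5; P3→W gives 8>7]
(A,Q,Z): not NE [P1→C gives 9>8; P2→R gives 9>4]
(A,Q,W): not NE [P2→P gives 9>3]
(A,R,X): not NE [P1→B gives 9>6; P2→S gives 8>1]
(A,R,Y): not NE [P1→B gives 3>0; P2→P gives 7>6; P3→X gives 8>1]
(A,R,Z): not NE [P3→X gives 8>0]
(A,R,W): not NE [P1→D gives 7>3; P2→P gives 9>2; P3→X gives 8>6]
(A,S,X): not NE [P1→C gives 9>2; P3→Z gives 9>4]
(A,S,Y): not NE [P1→D gives 9>4; P2→P gives 7>4; P3→Z gives 9>0]
(A,S,Z): not NE [P1→D gives 9>5; P2→R gives 9>8]
(A,S,W): not NE [P1→B gives 9>5; P2→P gives 9>3; P3→Z gives 9>0]
(B,P,X): not NE [P1→C gives 5>0]
(B,P,Y): not NE [P1→D gives 8>5]
(B,P,Z): not NE [P1→A gives 7>4; P2→S gives 8>7; P3→W gives 7>6]
(B,P,W): NE
(B,Q,X): not NE [P2→P gives 6>1]
(B,Q,Y): not NE [P1→D gives 8>1; P2→P gives 8>0; P3→X gives 8>0]
(B,Q,Z): not NE [P1→C gives 9>0; P2→S gives 8>1; P3→X gives 8>1]
(B,Q,W): not NE [P1→A gives 9>6; P2→P gives 10>5; P3→X gives 8>7]
(B,R,X): not NE [P2→P gives 6>3; P3→Z gives 7>0]
(B,R,Y): not NE [P2→P gives 8>7; P3→Z gives 7>1]
(B,R,Z): not NE [P1→C gives 5>3]
(B,R,W): not NE [P2→P gives 10>9; P3→Z gives 7>5]
(B,S,X): not NE [P1→C gives 9>6; P2→P gives 6>3; P3→Y gives 7>1]
(B,S,Y): not NE [P1→D gives 9>5; P2→P gives 8>1]
(B,S,Z): not NE [P1→D gives 9>5; P3→Y gives 7>2]
(B,S,W): not NE [P2→P gives 10>3; P3→Y gives 7>5]
(C,P,X): not NE [P2→Q gives 7>2]
(C,P,Y): not NE [P1→D gives 8>7; P3→X gives 9>6]
(C,P,Z): not NE [P1→A gives 7>0; P2→R gives 9>0; P3→X gives 9>0]
(C,P,W): not NE [P1→B gives 7>3; P2→S gives 6>5; P3→X gives 9>6]
(C,Q,X): not NE [P1→B gives 9>5; P3→Z gives 7>3]
(C,Q,Y): not NE [P1→D gives 8>2; P2→P gives 8>6; P3→Z gives 7>3]
(C,Q,Z): not NE [P2→R gives 9>1]
(C,Q,W): not NE [P1→A gives 9>7; P2→S gives 6>4; P3→Z gives 7>5]
(C,R,X): not NE [P1→B gives 9>1; P2→Q gives 7>3; P3→W gives 9>1]
(C,R,Y): not NE [P1→B gives 3>2; P2→P gives 8>0; P3→W gives 9>6]
(C,R,Z): not NE [P3→W gives 9>6]
(C,R,W): not NE [P1→D gives 7>3; P2→S gives 6>1]
(C,S,X): not NE [P2→Q gives 7>2; P3→W gives 5>0]
(C,S,Y): not NE [P1→D gives 9>1; P2→P gives 8>2; P3→W gives 5>0]
(C,S,Z): not NE [P2→R gives 9>3]
(C,S,W): not NE [P1→B gives 9>8]
(D,P,X): not NE [P1→C gives 5>4; P2→S gives 6>4; P3→W gives 6>0]
(D,P,Y): not NE [P2→R gives 7>2; P3→W gives 6>5]
(D,P,Z): not NE [P1→A gives 7>2; P3→W gives 6>4]
(D,P,W): not NE [P1→B gives 7>6]
(D,Q,X): not NE [P1→B gives 9>1; P2→S gives 6>2; P3→W gives 5>0]
(D,Q,Y): not NE [P2→R gives 7>4]
(D,Q,Z): not NE [P1→C gives 9>1; P2→P gives 9>6; P3→W gives 5>0]
(D,Q,W): not NE [P1→A gives 9>2]
(D,R,X): not NE [P1→B gives 9>2; P2→S gives 6>5; P3→Y gives 8>0]
(D,R,Y): not NE [P1→B gives 3>1]
(D,R,Z): not NE [P1→C gives 5>1; P2→P gives 9>6; P3→Y gives 8>5]
(D,R,W): not NE [P2→Q gives 5>0; P3→Y gives 8>5]
(D,S,X): not NE [P1→C gives 9>8; P3→W gives 7>5]
(D,S,Y): not NE [P2→R gives 7>6]
(D,S,Z): not NE [P2→P gives 9>7; P3→W gives 7>0]
(D,S,W): not NE [P1→B gives 9>5; P2→Q gives 5>0]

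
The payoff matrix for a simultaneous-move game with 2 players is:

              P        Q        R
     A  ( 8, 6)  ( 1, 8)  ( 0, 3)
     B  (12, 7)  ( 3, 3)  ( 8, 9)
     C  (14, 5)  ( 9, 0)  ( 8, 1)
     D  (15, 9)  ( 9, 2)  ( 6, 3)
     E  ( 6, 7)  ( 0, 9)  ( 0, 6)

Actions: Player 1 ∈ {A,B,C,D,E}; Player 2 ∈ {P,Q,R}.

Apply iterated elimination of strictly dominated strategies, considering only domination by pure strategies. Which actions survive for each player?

Survivors P1:{B,C,D} P2:{P,R}

P1 drop A (B beats it: P:12>8 Q:3>1 R:8>0)
P1 drop E (B beats it: P:12>6 Q:3>0 R:8>0)
P2 drop Q (P beats it: B:7>3 C:5>0 D:9>2)
P1→{B,C,D} P2→{P,R}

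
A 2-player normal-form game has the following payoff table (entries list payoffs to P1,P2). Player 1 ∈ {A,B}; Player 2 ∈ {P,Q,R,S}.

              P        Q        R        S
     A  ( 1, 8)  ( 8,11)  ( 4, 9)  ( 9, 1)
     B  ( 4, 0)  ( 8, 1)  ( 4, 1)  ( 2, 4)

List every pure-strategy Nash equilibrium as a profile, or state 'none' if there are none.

(A,P): not NE [P1→B gives 4>1; P2→Q gives 11>8]
(A,Q): NE
(A,R): not NE [P2→Q gives 11>9]
(A,S): not NE [P2→Q gives 11>1]
(B,P): not NE [P2→S gives 4>0]
(B,Q): not NE [P2→S gives 4>1]
(B,R): not NE [P2→S gives 4>1]
(B,S): not NE [P1→A gives 9>2]

NE set: (A,Q)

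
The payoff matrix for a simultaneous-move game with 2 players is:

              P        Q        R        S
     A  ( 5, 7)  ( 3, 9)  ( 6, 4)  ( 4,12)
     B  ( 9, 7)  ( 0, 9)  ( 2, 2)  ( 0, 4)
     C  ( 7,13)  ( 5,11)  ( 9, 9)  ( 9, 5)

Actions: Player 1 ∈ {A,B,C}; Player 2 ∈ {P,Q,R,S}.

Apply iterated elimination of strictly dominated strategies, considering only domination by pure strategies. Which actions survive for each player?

Survivors P1:{B,C} P2:{P,Q}

P1 drop A (C beats it: P:7>5 Q:5>3 R:9>6 S:9>4)
P2 drop R (P beats it: B:7>2 C:13>9)
P2 drop S (P beats it: B:7>4 C:13>5)
P1→{B,C} P2→{P,Q}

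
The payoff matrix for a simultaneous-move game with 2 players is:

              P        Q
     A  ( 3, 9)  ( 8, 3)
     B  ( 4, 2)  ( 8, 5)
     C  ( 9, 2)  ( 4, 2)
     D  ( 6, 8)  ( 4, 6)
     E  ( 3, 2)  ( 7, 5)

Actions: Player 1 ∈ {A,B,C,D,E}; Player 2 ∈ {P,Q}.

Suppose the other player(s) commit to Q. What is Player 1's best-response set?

u_1(A vs Q) = 8
u_1(B vs Q) = 8
u_1(C vs Q) = 4
u_1(D vs Q) = 4
u_1(E vs Q) = 7
max payoff 8 at {A,B}

argmax u_1 = {A,B}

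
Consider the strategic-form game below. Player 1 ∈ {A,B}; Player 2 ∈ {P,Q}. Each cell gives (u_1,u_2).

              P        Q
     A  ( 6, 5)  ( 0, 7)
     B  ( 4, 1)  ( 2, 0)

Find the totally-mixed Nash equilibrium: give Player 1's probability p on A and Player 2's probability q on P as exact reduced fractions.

P1 indiff ⇒ q·6+(1-q)·0 = q·4+(1-q)·2 ⇒ q(2) = (1-q)(2) ⇒ q = 1/2
P2 indiff ⇒ p·5+(1-p)·1 = p·7+(1-p)·0 ⇒ p(-2) = (1-p)(-1) ⇒ p = 1/3

p=1/3, q=1/2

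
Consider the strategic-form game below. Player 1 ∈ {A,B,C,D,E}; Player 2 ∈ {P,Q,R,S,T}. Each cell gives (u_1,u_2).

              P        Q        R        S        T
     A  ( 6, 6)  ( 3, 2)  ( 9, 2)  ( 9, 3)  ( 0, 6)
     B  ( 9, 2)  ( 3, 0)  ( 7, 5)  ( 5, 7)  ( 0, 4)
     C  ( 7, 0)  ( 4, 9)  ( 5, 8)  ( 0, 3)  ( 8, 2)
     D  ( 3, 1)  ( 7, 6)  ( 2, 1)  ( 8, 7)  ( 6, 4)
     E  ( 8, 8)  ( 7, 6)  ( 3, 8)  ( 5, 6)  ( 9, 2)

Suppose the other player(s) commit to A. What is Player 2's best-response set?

BR_2 = {P,T}

u_2(P vs A) = 6
u_2(Q vs A) = 2
u_2(R vs A) = 2
u_2(S vs A) = 3
u_2(T vs A) = 6
max payoff 6 at {P,T}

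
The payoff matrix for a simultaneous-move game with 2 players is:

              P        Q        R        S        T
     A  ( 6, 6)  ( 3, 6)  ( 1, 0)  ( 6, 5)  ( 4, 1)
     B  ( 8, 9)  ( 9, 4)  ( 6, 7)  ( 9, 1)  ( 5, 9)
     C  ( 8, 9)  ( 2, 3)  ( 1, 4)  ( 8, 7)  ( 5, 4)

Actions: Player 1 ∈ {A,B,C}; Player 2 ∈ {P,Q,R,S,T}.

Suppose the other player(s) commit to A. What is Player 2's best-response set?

P2 best: {P,Q}

u_2(P vs A) = 6
u_2(Q vs A) = 6
u_2(R vs A) = 0
u_2(S vs A) = 5
u_2(T vs A) = 1
max payoff 6 at {P,Q}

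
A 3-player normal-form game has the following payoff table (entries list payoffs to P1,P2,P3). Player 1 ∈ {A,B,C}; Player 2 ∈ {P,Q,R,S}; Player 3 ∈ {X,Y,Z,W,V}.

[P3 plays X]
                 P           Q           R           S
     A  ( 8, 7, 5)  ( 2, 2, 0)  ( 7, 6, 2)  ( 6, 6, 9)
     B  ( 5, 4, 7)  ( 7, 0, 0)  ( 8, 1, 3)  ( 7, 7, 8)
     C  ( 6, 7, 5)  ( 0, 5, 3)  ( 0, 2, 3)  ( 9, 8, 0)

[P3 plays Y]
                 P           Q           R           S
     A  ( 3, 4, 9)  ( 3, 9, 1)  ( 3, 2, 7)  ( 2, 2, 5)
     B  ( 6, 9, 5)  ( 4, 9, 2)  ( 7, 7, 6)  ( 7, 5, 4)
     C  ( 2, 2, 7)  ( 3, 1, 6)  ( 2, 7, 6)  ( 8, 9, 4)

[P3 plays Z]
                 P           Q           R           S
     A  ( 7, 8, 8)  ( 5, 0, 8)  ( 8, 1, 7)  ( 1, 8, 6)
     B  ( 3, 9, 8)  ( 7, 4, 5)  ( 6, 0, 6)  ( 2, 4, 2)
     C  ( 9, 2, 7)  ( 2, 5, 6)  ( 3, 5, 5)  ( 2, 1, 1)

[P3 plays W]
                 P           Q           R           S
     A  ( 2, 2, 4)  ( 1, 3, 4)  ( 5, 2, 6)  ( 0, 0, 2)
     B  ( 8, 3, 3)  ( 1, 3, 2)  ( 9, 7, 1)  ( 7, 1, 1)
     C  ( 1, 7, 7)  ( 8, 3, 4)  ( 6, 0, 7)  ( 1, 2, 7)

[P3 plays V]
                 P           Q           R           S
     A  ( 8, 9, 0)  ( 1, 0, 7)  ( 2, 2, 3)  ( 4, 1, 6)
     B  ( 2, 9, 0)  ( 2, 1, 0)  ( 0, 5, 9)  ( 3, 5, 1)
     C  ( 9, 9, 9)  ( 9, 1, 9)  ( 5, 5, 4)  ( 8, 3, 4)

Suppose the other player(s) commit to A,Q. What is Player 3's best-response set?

u_3(X vs A,Q) = 0
u_3(Y vs A,Q) = 1
u_3(Z vs A,Q) = 8
u_3(W vs A,Q) = 4
u_3(V vs A,Q) = 7
max payoff 8 at {Z}

argmax u_3 = {Z}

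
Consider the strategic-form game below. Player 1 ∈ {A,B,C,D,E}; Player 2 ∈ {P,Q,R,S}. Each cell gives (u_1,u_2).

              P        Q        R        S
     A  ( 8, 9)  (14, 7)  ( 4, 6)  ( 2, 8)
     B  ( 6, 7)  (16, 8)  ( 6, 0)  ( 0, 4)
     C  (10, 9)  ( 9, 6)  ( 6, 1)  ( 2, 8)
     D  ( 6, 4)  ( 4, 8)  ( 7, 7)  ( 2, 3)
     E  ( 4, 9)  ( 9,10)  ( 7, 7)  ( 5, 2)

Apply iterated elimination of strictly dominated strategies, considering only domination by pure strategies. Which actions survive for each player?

IESDS → P1:{A,B,C} P2:{P,Q}

P2 drop R (Q beats it: A:7>6 B:8>0 C:6>1 D:8>7 E:10>7)
P2 drop S (P beats it: A:9>8 B:7>4 C:9>8 D:4>3 E:9>2)
P1 drop D (A beats it: P:8>6 Q:14>4)
P1 drop E (A beats it: P:8>4 Q:14>9)
P1→{A,B,C} P2→{P,Q}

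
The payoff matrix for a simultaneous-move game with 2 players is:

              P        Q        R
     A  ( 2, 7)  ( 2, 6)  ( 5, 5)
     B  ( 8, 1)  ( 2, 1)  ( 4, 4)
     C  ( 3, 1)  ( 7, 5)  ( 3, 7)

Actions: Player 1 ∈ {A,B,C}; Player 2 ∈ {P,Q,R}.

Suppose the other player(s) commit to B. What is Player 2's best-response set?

P2 best: {R}

u_2(P vs B) = 1
u_2(Q vs B) = 1
u_2(R vs B) = 4
max payoff 4 at {R}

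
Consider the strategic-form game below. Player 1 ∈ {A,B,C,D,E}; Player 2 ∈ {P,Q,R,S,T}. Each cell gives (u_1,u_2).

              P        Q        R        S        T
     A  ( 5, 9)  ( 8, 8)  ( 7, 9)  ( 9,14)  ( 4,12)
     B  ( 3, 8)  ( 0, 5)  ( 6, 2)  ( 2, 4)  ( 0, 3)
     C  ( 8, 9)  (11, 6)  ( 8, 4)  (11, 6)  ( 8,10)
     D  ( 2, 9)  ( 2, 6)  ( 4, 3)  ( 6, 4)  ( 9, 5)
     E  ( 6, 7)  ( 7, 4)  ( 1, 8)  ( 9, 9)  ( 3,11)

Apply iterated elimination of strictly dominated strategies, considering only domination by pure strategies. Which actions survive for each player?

Remaining: P1:{C,D} P2:{P,T}

P1 drop A (C beats it: P:8>5 Q:11>8 R:8>7 S:11>9 T:8>4)
P1 drop B (C beats it: P:8>3 Q:11>0 R:8>6 S:11>2 T:8>0)
P1 drop E (C beats it: P:8>6 Q:11>7 R:8>1 S:11>9 T:8>3)
P2 drop Q (P beats it: C:9>6 D:9>6)
P2 drop R (P beats it: C:9>4 D:9>3)
P2 drop S (P beats it: C:9>6 D:9>4)
P1→{C,D} P2→{P,T}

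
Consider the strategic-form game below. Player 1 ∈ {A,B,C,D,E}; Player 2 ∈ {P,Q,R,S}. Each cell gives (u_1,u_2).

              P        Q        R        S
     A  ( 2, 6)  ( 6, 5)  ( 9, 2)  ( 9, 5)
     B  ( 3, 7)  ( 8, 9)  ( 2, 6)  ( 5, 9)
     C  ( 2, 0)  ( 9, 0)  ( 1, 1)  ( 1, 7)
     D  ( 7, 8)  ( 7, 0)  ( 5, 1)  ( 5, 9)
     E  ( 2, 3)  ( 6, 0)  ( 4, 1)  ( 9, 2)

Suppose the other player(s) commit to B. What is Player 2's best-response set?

u_2(P vs B) = 7
u_2(Q vs B) = 9
u_2(R vs B) = 6
u_2(S vs B) = 9
max payoff 9 at {Q,S}

P2 best: {Q,S}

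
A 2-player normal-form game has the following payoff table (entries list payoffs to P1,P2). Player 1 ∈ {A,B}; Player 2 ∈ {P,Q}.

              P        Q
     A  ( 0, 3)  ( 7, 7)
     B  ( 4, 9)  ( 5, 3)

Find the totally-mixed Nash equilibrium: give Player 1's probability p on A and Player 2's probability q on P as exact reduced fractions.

P1 mixes 3/5 on A; P2 mixes 1/3 on P

P1 indiff ⇒ q·0+(1-q)·7 = q·4+(1-q)·5 ⇒ q(-4) = (1-q)(-2) ⇒ q = 1/3
P2 indiff ⇒ p·3+(1-p)·9 = p·7+(1-p)·3 ⇒ p(-4) = (1-p)(-6) ⇒ p = 3/5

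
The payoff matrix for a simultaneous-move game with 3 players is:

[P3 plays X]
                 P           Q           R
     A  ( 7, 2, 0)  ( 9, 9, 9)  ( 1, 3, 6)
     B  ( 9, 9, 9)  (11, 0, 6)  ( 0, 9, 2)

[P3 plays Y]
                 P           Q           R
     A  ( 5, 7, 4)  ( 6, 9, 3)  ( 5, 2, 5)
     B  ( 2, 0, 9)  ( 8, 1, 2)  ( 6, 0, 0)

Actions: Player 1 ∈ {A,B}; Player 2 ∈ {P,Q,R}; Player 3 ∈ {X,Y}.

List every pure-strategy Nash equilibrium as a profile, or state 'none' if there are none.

PSNE = {(B,P,X)}

(A,P,X): not NE [P1→B gives 9>7; P2→Q gives 9>2; P3→Y gives 4>0]
(A,P,Y): not NE [P2→Q gives 9>7]
(A,Q,X): not NE [P1→B gives 11>9]
(A,Q,Y): not NE [P1→B gives 8>6; P3→X gives 9>3]
(A,R,X): not NE [P2→Q gives 9>3]
(A,R,Y): not NE [P1→B gives 6>5; P2→Q gives 9>2; P3→X gives 6>5]
(B,P,X): NE
(B,P,Y): not NE [P1→A gives 5>2; P2→Q gives 1>0]
(B,Q,X): not NE [P2→R gives 9>0]
(B,Q,Y): not NE [P3→X gives 6>2]
(B,R,X): not NE [P1→A gives 1>0]
(B,R,Y): not NE [P2→Q gives 1>0; P3→X gives 2>0]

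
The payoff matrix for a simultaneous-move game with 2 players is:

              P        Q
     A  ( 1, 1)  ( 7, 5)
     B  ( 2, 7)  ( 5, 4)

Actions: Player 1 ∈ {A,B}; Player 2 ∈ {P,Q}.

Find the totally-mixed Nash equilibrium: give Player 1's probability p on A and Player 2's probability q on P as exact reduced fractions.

P1 indiff ⇒ q·1+(1-q)·7 = q·2+(1-q)·5 ⇒ q(-1) = (1-q)(-2) ⇒ q = 2/3
P2 indiff ⇒ p·1+(1-p)·7 = p·5+(1-p)·4 ⇒ p(-4) = (1-p)(-3) ⇒ p = 3/7

P1 mixes 3/7 on A; P2 mixes 2/3 on P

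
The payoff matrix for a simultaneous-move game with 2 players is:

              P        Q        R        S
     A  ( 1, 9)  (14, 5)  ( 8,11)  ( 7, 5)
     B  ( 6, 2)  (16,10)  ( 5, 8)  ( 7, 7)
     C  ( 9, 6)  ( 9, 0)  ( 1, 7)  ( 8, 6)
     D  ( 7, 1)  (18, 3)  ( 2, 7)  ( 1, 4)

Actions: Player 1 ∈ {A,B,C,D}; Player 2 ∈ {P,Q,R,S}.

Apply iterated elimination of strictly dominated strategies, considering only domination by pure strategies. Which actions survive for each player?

Remaining: P1:{A,B,D} P2:{Q,R}

P2 drop P (R beats it: A:11>9 B:8>2 C:7>6 D:7>1)
P2 drop S (R beats it: A:11>5 B:8>7 C:7>6 D:7>4)
P1 drop C (A beats it: Q:14>9 R:8>1)
P1→{A,B,D} P2→{Q,R}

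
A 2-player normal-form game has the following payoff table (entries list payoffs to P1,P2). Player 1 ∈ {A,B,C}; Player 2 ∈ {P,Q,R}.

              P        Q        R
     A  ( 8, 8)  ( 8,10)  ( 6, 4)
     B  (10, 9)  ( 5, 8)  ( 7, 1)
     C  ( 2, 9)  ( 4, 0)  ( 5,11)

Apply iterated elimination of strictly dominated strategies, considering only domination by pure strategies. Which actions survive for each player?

P1 drop C (A beats it: P:8>2 Q:8>4 R:6>5)
P2 drop R (P beats it: A:8>4 B:9>1)
P1→{A,B} P2→{P,Q}

Survivors P1:{A,B} P2:{P,Q}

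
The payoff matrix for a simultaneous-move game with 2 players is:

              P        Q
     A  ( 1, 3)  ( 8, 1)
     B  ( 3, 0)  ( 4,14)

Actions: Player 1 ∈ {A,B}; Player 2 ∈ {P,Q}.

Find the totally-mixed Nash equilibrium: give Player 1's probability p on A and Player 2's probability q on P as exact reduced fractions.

p=7/8, q=2/3

P1 indiff ⇒ q·1+(1-q)·8 = q·3+(1-q)·4 ⇒ q(-2) = (1-q)(-4) ⇒ q = 2/3
P2 indiff ⇒ p·3+(1-p)·0 = p·1+(1-p)·14 ⇒ p(2) = (1-p)(14) ⇒ p = 7/8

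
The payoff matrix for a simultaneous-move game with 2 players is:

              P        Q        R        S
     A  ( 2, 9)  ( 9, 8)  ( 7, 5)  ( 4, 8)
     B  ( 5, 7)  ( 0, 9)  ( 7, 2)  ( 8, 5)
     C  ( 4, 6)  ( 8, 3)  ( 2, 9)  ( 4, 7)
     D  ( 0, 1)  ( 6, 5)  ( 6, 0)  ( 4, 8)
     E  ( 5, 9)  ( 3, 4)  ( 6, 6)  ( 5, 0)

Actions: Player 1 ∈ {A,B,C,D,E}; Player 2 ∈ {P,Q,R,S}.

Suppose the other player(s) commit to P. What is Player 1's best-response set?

u_1(A vs P) = 2
u_1(B vs P) = 5
u_1(C vs P) = 4
u_1(D vs P) = 0
u_1(E vs P) = 5
max payoff 5 at {B,E}

P1 best: {B,E}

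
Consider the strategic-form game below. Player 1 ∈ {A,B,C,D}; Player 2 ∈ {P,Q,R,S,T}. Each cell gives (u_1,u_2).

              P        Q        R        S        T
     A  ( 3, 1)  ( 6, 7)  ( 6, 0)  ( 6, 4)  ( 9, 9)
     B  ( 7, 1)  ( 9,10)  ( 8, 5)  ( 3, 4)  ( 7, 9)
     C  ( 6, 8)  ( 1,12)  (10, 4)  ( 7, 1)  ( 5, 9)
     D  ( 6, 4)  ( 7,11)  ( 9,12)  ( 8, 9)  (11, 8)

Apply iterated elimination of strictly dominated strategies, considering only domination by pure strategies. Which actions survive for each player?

IESDS → P1:{B,C,D} P2:{Q,R}

P1 drop A (D beats it: P:6>3 Q:7>6 R:9>6 S:8>6 T:11>9)
P2 drop P (Q beats it: B:10>1 C:12>8 D:11>4)
P2 drop S (Q beats it: B:10>4 C:12>1 D:11>9)
P2 drop T (Q beats it: B:10>9 C:12>9 D:11>8)
P1→{B,C,D} P2→{Q,R}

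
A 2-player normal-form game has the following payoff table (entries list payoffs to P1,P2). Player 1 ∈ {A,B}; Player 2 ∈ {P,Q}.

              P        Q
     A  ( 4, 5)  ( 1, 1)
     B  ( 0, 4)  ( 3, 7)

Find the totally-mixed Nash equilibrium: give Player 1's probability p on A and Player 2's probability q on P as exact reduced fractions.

P1 indiff ⇒ q·4+(1-q)·1 = q·0+(1-q)·3 ⇒ q(4) = (1-q)(2) ⇒ q = 1/3
P2 indiff ⇒ p·5+(1-p)·4 = p·1+(1-p)·7 ⇒ p(4) = (1-p)(3) ⇒ p = 3/7

(p,q) = (3/7, 1/3)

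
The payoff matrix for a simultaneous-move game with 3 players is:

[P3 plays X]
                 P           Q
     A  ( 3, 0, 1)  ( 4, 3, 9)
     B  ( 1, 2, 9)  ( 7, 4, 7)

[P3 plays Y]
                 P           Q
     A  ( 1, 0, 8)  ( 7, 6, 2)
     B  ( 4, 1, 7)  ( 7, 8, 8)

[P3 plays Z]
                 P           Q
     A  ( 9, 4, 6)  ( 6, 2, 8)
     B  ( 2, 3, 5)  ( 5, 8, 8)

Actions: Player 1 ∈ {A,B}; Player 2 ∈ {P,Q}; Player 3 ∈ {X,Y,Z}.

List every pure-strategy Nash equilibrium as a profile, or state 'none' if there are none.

(A,P,X): not NE [P2→Q gives 3>0; P3→Y gives 8>1]
(A,P,Y): not NE [P1→B gives 4>1; P2→Q gives 6>0]
(A,P,Z): not NE [P3→Y gives 8>6]
(A,Q,X): not NE [P1→B gives 7>4]
(A,Q,Y): not NE [P3→X gives 9>2]
(A,Q,Z): not NE [P2→P gives 4>2; P3→X gives 9>8]
(B,P,X): not NE [P1→A gives 3>1; P2→Q gives 4>2]
(B,P,Y): not NE [P2→Q gives 8>1; P3→X gives 9>7]
(B,P,Z): not NE [P1→A gives 9>2; P2→Q gives 8>3; P3→X gives 9>5]
(B,Q,X): not NE [P3→Z gives 8>7]
(B,Q,Y): NE
(B,Q,Z): not NE [P1→A gives 6>5]

Nash profiles: (B,Q,Y)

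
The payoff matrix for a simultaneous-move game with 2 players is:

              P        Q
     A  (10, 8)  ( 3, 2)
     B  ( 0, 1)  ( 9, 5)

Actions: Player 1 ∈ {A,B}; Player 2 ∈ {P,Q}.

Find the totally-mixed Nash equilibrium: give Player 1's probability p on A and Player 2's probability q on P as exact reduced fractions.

p=2/5, q=3/8

P1 indiff ⇒ q·10+(1-q)·3 = q·0+(1-q)·9 ⇒ q(10) = (1-q)(6) ⇒ q = 3/8
P2 indiff ⇒ p·8+(1-p)·1 = p·2+(1-p)·5 ⇒ p(6) = (1-p)(4) ⇒ p = 2/5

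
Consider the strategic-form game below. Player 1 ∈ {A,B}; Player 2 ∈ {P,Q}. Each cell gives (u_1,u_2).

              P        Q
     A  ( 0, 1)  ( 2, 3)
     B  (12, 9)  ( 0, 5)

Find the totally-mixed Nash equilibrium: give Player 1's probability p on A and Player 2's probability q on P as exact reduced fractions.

P1 indiff ⇒ q·0+(1-q)·2 = q·12+(1-q)·0 ⇒ q(-12) = (1-q)(-2) ⇒ q = 1/7
P2 indiff ⇒ p·1+(1-p)·9 = p·3+(1-p)·5 ⇒ p(-2) = (1-p)(-4) ⇒ p = 2/3

p=2/3, q=1/7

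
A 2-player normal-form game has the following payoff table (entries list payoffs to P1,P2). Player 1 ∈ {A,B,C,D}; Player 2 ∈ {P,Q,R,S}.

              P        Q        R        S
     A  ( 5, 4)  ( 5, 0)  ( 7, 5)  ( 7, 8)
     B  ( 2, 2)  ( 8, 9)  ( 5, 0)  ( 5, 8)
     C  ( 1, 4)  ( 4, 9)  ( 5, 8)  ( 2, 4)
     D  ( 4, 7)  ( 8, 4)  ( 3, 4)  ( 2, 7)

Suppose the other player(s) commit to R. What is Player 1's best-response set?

u_1(A vs R) = 7
u_1(B vs R) = 5
u_1(C vs R) = 5
u_1(D vs R) = 3
max payoff 7 at {A}

BR_1 = {A}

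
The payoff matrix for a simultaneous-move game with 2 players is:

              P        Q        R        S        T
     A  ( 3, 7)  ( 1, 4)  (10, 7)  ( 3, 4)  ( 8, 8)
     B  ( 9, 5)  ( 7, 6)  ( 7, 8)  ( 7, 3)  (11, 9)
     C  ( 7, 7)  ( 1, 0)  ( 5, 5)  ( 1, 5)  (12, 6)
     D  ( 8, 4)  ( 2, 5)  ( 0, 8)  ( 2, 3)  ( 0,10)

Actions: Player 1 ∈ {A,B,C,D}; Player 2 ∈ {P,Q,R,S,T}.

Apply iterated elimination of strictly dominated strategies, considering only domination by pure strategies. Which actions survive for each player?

Remaining: P1:{B,C} P2:{P,T}

P1 drop D (B beats it: P:9>8 Q:7>2 R:7>0 S:7>2 T:11>0)
P2 drop Q (R beats it: A:7>4 B:8>6 C:5>0)
P2 drop R (T beats it: A:8>7 B:9>8 C:6>5)
P1 drop A (B beats it: P:9>3 S:7>3 T:11>8)
P2 drop S (P beats it: B:5>3 C:7>5)
P1→{B,C} P2→{P,T}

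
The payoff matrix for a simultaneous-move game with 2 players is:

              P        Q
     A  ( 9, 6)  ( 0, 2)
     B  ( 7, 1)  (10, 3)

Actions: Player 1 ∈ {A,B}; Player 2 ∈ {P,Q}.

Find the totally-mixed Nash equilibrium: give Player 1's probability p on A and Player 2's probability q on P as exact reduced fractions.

P1 mixes 1/3 on A; P2 mixes 5/6 on P

P1 indiff ⇒ q·9+(1-q)·0 = q·7+(1-q)·10 ⇒ q(2) = (1-q)(10) ⇒ q = 5/6
P2 indiff ⇒ p·6+(1-p)·1 = p·2+(1-p)·3 ⇒ p(4) = (1-p)(2) ⇒ p = 1/3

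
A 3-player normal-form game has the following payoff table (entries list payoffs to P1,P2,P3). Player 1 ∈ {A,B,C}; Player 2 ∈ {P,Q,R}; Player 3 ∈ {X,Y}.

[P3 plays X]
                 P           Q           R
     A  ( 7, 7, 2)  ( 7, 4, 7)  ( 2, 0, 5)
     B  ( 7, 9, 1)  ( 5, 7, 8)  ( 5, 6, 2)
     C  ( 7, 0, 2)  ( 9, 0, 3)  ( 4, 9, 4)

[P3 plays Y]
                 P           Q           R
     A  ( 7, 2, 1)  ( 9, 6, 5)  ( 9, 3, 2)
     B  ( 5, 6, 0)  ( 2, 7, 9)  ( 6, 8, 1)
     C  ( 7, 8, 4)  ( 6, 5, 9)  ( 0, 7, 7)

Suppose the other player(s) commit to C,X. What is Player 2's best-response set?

u_2(P vs C,X) = 0
u_2(Q vs C,X) = 0
u_2(R vs C,X) = 9
max payoff 9 at {R}

P2 best: {R}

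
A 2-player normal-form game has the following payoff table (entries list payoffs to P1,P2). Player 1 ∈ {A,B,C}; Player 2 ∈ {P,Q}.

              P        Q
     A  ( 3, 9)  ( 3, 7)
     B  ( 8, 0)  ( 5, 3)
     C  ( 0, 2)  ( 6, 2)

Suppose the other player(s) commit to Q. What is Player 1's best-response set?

argmax u_1 = {C}

u_1(A vs Q) = 3
u_1(B vs Q) = 5
u_1(C vs Q) = 6
max payoff 6 at {C}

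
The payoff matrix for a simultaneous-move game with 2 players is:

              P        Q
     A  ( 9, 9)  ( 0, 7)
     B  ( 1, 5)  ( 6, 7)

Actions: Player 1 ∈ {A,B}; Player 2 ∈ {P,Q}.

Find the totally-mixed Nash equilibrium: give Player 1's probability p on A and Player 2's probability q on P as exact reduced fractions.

(p,q) = (1/2, 3/7)

P1 indiff ⇒ q·9+(1-q)·0 = q·1+(1-q)·6 ⇒ q(8) = (1-q)(6) ⇒ q = 3/7
P2 indiff ⇒ p·9+(1-p)·5 = p·7+(1-p)·7 ⇒ p(2) = (1-p)(2) ⇒ p = 1/2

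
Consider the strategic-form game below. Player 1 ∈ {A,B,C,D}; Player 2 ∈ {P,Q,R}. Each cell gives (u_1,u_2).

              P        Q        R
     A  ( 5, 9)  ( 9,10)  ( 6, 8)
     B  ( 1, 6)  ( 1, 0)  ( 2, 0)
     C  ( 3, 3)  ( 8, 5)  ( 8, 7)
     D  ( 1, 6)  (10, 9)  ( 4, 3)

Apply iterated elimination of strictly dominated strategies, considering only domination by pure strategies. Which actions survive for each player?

P1 drop B (A beats it: P:5>1 Q:9>1 R:6>2)
P2 drop P (Q beats it: A:10>9 C:5>3 D:9>6)
P1→{A,C,D} P2→{Q,R}

IESDS → P1:{A,C,D} P2:{Q,R}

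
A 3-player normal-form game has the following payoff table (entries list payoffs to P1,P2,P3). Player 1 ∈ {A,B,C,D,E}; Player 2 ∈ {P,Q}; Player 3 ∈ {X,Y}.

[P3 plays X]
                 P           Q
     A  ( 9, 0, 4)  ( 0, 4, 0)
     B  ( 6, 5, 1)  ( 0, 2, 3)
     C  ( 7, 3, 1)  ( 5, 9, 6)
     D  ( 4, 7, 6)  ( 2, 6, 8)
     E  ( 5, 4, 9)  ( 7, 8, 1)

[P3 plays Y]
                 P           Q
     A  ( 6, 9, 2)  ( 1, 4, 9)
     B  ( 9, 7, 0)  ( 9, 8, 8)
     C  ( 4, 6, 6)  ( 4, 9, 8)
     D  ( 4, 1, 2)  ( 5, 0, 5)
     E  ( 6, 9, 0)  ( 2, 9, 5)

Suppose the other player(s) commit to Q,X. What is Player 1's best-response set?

u_1(A vs Q,X) = 0
u_1(B vs Q,X) = 0
u_1(C vs Q,X) = 5
u_1(D vs Q,X) = 2
u_1(E vs Q,X) = 7
max payoff 7 at {E}

P1 best: {E}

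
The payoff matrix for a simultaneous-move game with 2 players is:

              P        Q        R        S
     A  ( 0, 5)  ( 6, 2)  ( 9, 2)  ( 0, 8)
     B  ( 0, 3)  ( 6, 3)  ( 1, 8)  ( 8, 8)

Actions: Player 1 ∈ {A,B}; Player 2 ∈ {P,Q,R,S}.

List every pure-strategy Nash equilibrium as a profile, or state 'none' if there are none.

NE set: (B,S)

(A,P): not NE [P2→S gives 8>5]
(A,Q): not NE [P2→S gives 8>2]
(A,R): not NE [P2→S gives 8>2]
(A,S): not NE [P1→B gives 8>0]
(B,P): not NE [P2→S gives 8>3]
(B,Q): not NE [P2→S gives 8>3]
(B,R): not NE [P1→A gives 9>1]
(B,S): NE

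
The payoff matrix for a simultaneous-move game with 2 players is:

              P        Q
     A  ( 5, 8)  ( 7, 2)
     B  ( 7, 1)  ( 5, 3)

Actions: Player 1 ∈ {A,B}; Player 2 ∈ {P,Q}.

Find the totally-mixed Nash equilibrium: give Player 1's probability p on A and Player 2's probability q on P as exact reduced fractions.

P1 indiff ⇒ q·5+(1-q)·7 = q·7+(1-q)·5 ⇒ q(-2) = (1-q)(-2) ⇒ q = 1/2
P2 indiff ⇒ p·8+(1-p)·1 = p·2+(1-p)·3 ⇒ p(6) = (1-p)(2) ⇒ p = 1/4

P1 mixes 1/4 on A; P2 mixes 1/2 on P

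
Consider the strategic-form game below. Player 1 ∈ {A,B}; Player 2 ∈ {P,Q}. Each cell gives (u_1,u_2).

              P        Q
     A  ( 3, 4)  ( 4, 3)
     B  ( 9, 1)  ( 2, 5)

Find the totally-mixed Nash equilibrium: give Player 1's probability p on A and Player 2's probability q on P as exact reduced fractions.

(p,q) = (4/5, 1/4)

P1 indiff ⇒ q·3+(1-q)·4 = q·9+(1-q)·2 ⇒ q(-6) = (1-q)(-2) ⇒ q = 1/4
P2 indiff ⇒ p·4+(1-p)·1 = p·3+(1-p)·5 ⇒ p(1) = (1-p)(4) ⇒ p = 4/5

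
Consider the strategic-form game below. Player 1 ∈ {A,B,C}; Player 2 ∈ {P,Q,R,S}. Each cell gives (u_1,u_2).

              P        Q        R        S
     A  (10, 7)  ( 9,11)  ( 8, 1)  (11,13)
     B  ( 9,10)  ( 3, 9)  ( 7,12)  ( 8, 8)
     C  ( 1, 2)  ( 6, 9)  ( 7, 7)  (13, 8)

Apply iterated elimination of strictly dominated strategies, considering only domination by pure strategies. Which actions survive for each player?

Survivors P1:{A,C} P2:{Q,S}

P1 drop B (A beats it: P:10>9 Q:9>3 R:8>7 S:11>8)
P2 drop P (Q beats it: A:11>7 C:9>2)
P2 drop R (Q beats it: A:11>1 C:9>7)
P1→{A,C} P2→{Q,S}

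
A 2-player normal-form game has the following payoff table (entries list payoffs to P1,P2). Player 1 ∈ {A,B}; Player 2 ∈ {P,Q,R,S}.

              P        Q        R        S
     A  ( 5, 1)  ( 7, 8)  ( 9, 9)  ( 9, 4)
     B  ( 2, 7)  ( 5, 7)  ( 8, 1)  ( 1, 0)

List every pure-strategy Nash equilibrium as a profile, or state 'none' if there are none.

(A,P): not NE [P2→R gives 9>1]
(A,Q): not NE [P2→R gives 9>8]
(A,R): NE
(A,S): not NE [P2→R gives 9>4]
(B,P): not NE [P1→A gives 5>2]
(B,Q): not NE [P1→A gives 7>5]
(B,R): not NE [P1→A gives 9>8; P2→Q gives 7>1]
(B,S): not NE [P1→A gives 9>1; P2→Q gives 7>0]

PSNE = {(A,R)}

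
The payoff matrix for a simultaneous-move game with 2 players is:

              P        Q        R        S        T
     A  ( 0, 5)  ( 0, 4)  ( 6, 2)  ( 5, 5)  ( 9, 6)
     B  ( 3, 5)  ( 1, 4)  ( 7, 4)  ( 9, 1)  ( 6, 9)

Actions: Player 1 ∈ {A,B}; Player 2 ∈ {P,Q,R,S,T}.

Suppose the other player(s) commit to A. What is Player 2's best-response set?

BR_2 = {T}

u_2(P vs A) = 5
u_2(Q vs A) = 4
u_2(R vs A) = 2
u_2(S vs A) = 5
u_2(T vs A) = 6
max payoff 6 at {T}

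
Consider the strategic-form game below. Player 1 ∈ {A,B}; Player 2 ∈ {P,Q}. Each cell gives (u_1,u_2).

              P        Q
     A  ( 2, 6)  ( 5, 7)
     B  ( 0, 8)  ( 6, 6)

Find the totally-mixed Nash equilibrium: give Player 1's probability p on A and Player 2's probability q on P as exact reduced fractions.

P1 mixes 2/3 on A; P2 mixes 1/3 on P

P1 indiff ⇒ q·2+(1-q)·5 = q·0+(1-q)·6 ⇒ q(2) = (1-q)(1) ⇒ q = 1/3
P2 indiff ⇒ p·6+(1-p)·8 = p·7+(1-p)·6 ⇒ p(-1) = (1-p)(-2) ⇒ p = 2/3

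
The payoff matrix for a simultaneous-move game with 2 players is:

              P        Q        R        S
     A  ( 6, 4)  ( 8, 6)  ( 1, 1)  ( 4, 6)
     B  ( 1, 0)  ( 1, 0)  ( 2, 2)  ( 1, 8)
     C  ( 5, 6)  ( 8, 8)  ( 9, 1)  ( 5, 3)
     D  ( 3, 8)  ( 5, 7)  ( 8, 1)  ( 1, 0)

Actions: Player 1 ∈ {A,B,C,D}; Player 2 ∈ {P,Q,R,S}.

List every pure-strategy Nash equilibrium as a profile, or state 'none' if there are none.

(A,P): not NE [P2→S gives 6>4]
(A,Q): NE
(A,R): not NE [P1→C gives 9>1; P2→S gives 6>1]
(A,S): not NE [P1→C gives 5>4]
(B,P): not NE [P1→A gives 6>1; P2→S gives 8>0]
(B,Q): not NE [P1→C gives 8>1; P2→S gives 8>0]
(B,R): not NE [P1→C gives 9>2; P2→S gives 8>2]
(B,S): not NE [P1→C gives 5>1]
(C,P): not NE [P1→A gives 6>5; P2→Q gives 8>6]
(C,Q): NE
(C,R): not NE [P2→Q gives 8>1]
(C,S): not NE [P2→Q gives 8>3]
(D,P): not NE [P1→A gives 6>3]
(D,Q): not NE [P1→C gives 8>5; P2→P gives 8>7]
(D,R): not NE [P1→C gives 9>8; P2→P gives 8>1]
(D,S): not NE [P1→C gives 5>1; P2→P gives 8>0]

Nash profiles: (A,Q), (C,Q)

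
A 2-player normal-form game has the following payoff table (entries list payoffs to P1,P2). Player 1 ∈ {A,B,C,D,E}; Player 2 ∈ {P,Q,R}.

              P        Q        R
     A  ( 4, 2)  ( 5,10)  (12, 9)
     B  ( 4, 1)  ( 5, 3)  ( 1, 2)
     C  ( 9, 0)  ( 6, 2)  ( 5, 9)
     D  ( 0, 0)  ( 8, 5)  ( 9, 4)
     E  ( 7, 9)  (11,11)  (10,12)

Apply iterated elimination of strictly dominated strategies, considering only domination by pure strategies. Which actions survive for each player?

IESDS → P1:{A,E} P2:{Q,R}

P1 drop B (C beats it: P:9>4 Q:6>5 R:5>1)
P1 drop D (E beats it: P:7>0 Q:11>8 R:10>9)
P2 drop P (Q beats it: A:10>2 C:2>0 E:11>9)
P1 drop C (E beats it: Q:11>6 R:10>5)
P1→{A,E} P2→{Q,R}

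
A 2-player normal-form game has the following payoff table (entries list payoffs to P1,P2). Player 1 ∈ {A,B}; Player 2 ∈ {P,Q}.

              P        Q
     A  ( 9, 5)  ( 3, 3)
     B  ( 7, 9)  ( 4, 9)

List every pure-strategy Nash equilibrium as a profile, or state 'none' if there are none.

(A,P): NE
(A,Q): not NE [P1→B gives 4>3; P2→P gives 5>3]
(B,P): not NE [P1→A gives 9>7]
(B,Q): NE

Nash profiles: (A,P), (B,Q)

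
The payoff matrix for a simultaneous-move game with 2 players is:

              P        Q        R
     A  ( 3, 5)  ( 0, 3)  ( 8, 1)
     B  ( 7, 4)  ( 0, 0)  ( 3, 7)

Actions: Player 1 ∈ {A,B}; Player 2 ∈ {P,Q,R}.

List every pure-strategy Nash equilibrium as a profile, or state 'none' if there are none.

PSNE: ∅

(A,P): not NE [P1→B gives 7>3]
(A,Q): not NE [P2→P gives 5>3]
(A,R): not NE [P2→P gives 5>1]
(B,P): not NE [P2→R gives 7>4]
(B,Q): not NE [P2→R gives 7>0]
(B,R): not NE [P1→A gives 8>3]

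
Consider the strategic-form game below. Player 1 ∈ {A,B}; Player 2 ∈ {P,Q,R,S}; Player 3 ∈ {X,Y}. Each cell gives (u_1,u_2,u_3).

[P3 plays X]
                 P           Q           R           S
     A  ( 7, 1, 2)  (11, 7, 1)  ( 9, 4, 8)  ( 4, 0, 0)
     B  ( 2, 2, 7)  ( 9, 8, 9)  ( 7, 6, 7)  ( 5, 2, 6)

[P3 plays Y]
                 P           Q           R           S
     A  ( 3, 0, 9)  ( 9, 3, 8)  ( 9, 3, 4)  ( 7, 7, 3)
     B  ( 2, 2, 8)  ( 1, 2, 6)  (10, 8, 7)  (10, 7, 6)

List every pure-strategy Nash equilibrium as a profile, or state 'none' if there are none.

Nash profiles: (B,R,Y)

(A,P,X): not NE [P2→Q gives 7>1; P3→Y gives 9>2]
(A,P,Y): not NE [P2→S gives 7>0]
(A,Q,X): not NE [P3→Y gives 8>1]
(A,Q,Y): not NE [P2→S gives 7>3]
(A,R,X): not NE [P2→Q gives 7>4]
(A,R,Y): not NE [P1→B gives 10>9; P2→S gives 7>3; P3→X gives 8>4]
(A,S,X): not NE [P1→B gives 5>4; P2→Q gives 7>0; P3→Y gives 3>0]
(A,S,Y): not NE [P1→B gives 10>7]
(B,P,X): not NE [P1→A gives 7>2; P2→Q gives 8>2; P3→Y gives 8>7]
(B,P,Y): not NE [P1→A gives 3>2; P2→R gives 8>2]
(B,Q,X): not NE [P1→A gives 11>9]
(B,Q,Y): not NE [P1→A gives 9>1; P2→R gives 8>2; P3→X gives 9>6]
(B,R,X): not NE [P1→A gives 9>7; P2→Q gives 8>6]
(B,R,Y): NE
(B,S,X): not NE [P2→Q gives 8>2]
(B,S,Y): not NE [P2→R gives 8>7]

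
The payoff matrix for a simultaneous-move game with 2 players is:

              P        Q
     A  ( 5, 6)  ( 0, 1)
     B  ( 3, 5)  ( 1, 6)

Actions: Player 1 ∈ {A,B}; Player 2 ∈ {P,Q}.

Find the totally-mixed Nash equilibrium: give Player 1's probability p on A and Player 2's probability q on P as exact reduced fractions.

(p,q) = (1/6, 1/3)

P1 indiff ⇒ q·5+(1-q)·0 = q·3+(1-q)·1 ⇒ q(2) = (1-q)(1) ⇒ q = 1/3
P2 indiff ⇒ p·6+(1-p)·5 = p·1+(1-p)·6 ⇒ p(5) = (1-p)(1) ⇒ p = 1/6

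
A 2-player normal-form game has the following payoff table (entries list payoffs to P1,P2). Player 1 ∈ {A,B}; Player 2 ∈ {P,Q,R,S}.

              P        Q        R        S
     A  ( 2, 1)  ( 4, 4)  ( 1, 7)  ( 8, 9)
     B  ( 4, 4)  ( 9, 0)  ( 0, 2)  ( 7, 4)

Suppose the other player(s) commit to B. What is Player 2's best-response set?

u_2(P vs B) = 4
u_2(Q vs B) = 0
u_2(R vs B) = 2
u_2(S vs B) = 4
max payoff 4 at {P,S}

P2 best: {P,S}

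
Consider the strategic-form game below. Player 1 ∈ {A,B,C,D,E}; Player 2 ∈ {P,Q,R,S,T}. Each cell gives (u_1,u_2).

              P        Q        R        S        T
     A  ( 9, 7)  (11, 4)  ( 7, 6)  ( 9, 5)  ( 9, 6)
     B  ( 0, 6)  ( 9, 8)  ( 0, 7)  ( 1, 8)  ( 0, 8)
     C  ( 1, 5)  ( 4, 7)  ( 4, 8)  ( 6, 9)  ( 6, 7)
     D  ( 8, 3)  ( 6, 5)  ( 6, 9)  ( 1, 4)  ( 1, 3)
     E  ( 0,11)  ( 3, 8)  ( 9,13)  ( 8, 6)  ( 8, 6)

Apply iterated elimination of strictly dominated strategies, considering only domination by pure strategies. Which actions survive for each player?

Survivors P1:{A,E} P2:{P,R}

P1 drop B (A beats it: P:9>0 Q:11>9 R:7>0 S:9>1 T:9>0)
P1 drop C (A beats it: P:9>1 Q:11>4 R:7>4 S:9>6 T:9>6)
P1 drop D (A beats it: P:9>8 Q:11>6 R:7>6 S:9>1 T:9>1)
P2 drop Q (P beats it: A:7>4 E:11>8)
P2 drop S (P beats it: A:7>5 E:11>6)
P2 drop T (P beats it: A:7>6 E:11>6)
P1→{A,E} P2→{P,R}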